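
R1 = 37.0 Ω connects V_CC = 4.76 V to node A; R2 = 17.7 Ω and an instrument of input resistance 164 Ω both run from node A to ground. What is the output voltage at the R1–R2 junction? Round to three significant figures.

V_out ≈ 1.44 V

First combine the lower leg with the load: R2 ‖ R_L = 15.98 Ω.
Then V_out = V_CC · R2'/(R1 + R2') = 4.76 × 15.98/52.98 = 1.435 V.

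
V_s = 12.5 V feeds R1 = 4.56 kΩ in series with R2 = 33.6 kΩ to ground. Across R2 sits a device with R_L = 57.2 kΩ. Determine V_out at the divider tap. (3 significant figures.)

V_out ≈ 10.3 V

The load sits in parallel with R2, giving an effective lower resistance R2' = R2·R_L/(R2+R_L) = 21.17 kΩ.
Now apply the divider: V_out = 12.5 × 0.8228 = 10.28 V.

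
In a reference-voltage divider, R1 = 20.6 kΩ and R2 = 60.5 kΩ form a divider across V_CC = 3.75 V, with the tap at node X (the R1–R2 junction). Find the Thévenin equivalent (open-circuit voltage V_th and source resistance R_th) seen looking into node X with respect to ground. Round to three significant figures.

With X open, the divider is unloaded: V_th = 3.75 × 60.5/81.10 = 2.797 V.
With V_CC suppressed (replaced by a short), R_th = R1 ‖ R2 = (20.60 × 60.5)/(20.60 + 60.5) = 15.37 kΩ.

V_th ≈ 2.80 V, R_th ≈ 15.4 kΩ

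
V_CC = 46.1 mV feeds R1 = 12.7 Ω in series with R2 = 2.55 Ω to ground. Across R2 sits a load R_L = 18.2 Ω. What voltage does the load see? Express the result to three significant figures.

V_out ≈ 6.90 mV

R2 ‖ R_L = (2.55 × 18.2)/(2.55 + 18.2) = 2.237 Ω.
Then V_out = V_CC · R2'/(R1 + R2') = 46.1 × 2.237/14.94 = 6.903 mV.
(Unloaded it would be 7.71 mV; the load pulls it down.)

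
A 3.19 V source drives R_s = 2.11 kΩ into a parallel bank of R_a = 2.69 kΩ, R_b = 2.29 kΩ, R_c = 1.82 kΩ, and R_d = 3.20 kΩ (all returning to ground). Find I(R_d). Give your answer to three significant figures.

Equivalent of the parallel group: R_p = 0.5987 kΩ.
V_A = 3.19 × 0.5987/2.709 = 0.7051 V.
I(R_d) = V_A / R_d = 0.7051/3.20 = 0.2203 mA.

I ≈ 0.220 mA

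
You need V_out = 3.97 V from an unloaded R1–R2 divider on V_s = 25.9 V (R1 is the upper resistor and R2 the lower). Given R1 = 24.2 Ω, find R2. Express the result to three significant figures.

R2 ≈ 4.38 Ω

Required fraction k = V_out/V_s = 0.1533.
R2 = R1 · 0.1533/(1 − 0.1533) = 4.381 Ω.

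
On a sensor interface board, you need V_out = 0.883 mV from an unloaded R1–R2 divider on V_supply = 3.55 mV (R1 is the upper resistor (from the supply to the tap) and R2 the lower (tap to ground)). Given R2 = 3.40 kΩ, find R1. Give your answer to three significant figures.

R1 ≈ 10.3 kΩ

Required fraction k = V_out/V_supply = 0.2487.
Rearranging, R1 = R2·(1−k)/k = 3.40 × 3.020 = 10.27 kΩ.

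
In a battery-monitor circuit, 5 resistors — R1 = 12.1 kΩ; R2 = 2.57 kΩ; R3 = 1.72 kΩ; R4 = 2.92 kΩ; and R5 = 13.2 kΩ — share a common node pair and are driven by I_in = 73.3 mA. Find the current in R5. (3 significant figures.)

Conductances: ΣG = 1/12.1 + 1/2.57 + 1/1.72 + 1/2.92 + 1/13.2 = 1.471 (1/kΩ).
Current divider: I(R5) = I_in · G_k/ΣG = 73.3 × (0.07576/1.471) = 73.3 × 0.05149 = 3.774 mA.

I ≈ 3.77 mA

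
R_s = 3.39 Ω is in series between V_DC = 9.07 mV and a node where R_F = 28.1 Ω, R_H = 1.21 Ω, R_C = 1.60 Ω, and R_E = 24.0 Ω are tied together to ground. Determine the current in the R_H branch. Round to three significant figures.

Parallel bank: R_p = 1/(1/28.1 + 1/1.21 + 1/1.60 + 1/24.0) = 0.6542 Ω.
V_A by voltage divider: V_A = 9.07 × 0.6542/(3.39 + 0.6542) = 1.467 mV.
Branch current I = V_A/R_H = 1.467/1.21 = 1.212 mA.

I ≈ 1.21 mA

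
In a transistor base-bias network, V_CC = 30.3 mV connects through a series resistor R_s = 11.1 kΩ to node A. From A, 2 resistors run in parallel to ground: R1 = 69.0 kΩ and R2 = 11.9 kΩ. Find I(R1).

Combine the parallel branches: R_p = (1/69.0 + 1/11.9)⁻¹ = 10.15 kΩ.
Node voltage V_A = V_CC · R_p/(R_s + R_p) = 30.3 × 0.4776 = 14.47 mV.
I(R1) = V_A / R1 = 14.47/69.0 = 0.2097 µA.

I ≈ 0.210 µA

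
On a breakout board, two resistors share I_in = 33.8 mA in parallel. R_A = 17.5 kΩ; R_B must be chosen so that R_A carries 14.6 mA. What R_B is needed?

Two-branch current divider: I_A = I_in · R_B/(R_A + R_B).
14.6/33.8 = R_B/(R_A + R_B) → R_B = R_A · (0.4320)/(1 − 0.4320) = 17.5 × 0.7604 = 13.31 kΩ.

R_B ≈ 13.3 kΩ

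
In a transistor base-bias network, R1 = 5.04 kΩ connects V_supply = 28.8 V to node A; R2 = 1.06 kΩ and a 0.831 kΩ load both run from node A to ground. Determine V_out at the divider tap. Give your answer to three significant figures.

V_out ≈ 2.44 V

R2 ‖ R_L = (1.06 × 0.831)/(1.06 + 0.831) = 0.4658 kΩ.
Voltage divider with the loaded lower leg: V_out = 28.8 × 0.4658/(5.04 + 0.4658) = 28.8 × 0.08460 = 2.437 V.
(Unloaded it would be 5.00 V; the load pulls it down.)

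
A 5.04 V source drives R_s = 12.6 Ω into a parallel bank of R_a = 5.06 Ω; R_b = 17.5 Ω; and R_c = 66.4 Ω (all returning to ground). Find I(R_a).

Equivalent of the parallel group: R_p = 3.706 Ω.
V_A by voltage divider: V_A = 5.04 × 3.706/(12.6 + 3.706) = 1.145 V.
I(R_a) = V_A / R_a = 1.145/5.06 = 0.2264 A.

I ≈ 0.226 A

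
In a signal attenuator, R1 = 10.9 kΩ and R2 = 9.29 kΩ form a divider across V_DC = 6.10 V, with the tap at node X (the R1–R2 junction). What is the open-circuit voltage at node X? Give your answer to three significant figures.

Open-circuit (no load on X): V_th = V_DC · R2/(R1 + R2) = 6.10 × 9.29/(10.90 + 9.29) = 2.807 V.

V_th ≈ 2.81 V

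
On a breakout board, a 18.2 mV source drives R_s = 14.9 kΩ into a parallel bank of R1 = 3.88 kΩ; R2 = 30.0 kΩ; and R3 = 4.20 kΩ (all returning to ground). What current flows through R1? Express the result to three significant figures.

Equivalent of the parallel group: R_p = 1.890 kΩ.
Node voltage V_A = V_in · R_p/(R_s + R_p) = 18.2 × 0.1126 = 2.049 mV.
I(R1) = V_A / R1 = 2.049/3.88 = 0.5280 µA.

I ≈ 0.528 µA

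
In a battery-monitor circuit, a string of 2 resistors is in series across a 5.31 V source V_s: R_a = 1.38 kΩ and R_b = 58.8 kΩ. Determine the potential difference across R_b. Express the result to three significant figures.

V ≈ 5.19 V

Series total: ΣR = 1.38 + 58.8 = 60.18 kΩ.
Voltage divider: V = V_s · (58.80 / 60.18) = 5.31 × 0.9771 = 5.188 V.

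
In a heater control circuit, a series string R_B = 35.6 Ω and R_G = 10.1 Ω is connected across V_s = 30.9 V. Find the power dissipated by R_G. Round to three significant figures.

The common current is I = 30.9/45.70 = 0.6761 A.
P = I²R = 0.4572 × 10.1 = 4.617 W.

P ≈ 4.62 W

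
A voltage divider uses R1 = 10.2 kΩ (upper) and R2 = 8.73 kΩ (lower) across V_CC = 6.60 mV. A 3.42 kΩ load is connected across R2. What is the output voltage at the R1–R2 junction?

V_out ≈ 1.28 mV

The load sits in parallel with R2, giving an effective lower resistance R2' = R2·R_L/(R2+R_L) = 2.457 kΩ.
Voltage divider with the loaded lower leg: V_out = 6.60 × 2.457/(10.2 + 2.457) = 6.60 × 0.1941 = 1.281 mV.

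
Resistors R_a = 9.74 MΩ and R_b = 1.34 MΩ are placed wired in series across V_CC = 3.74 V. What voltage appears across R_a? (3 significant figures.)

V ≈ 3.29 V

Total series resistance ΣR = 9.74 + 1.34 = 11.08 MΩ.
V = V_CC · R/ΣR = 3.74 × 0.8791 = 3.288 V.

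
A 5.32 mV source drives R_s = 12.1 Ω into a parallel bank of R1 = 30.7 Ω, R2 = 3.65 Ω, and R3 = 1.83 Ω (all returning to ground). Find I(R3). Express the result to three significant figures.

I ≈ 0.257 mA

Equivalent of the parallel group: R_p = 1.172 Ω.
Node voltage V_A = V_supply · R_p/(R_s + R_p) = 5.32 × 0.08833 = 0.4699 mV.
Branch current I = V_A/R3 = 0.4699/1.83 = 0.2568 mA.
(Equivalently: I_total = 0.4008 mA, then current-divider fraction G_k/ΣG = 0.6406.)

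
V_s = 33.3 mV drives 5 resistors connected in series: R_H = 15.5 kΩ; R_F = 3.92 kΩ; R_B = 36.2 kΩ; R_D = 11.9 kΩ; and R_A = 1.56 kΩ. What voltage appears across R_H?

ΣR = 15.5 + 3.92 + 36.2 + 11.9 + 1.56 = 69.08 kΩ.
Voltage divider: V = V_s · (15.50 / 69.08) = 33.3 × 0.2244 = 7.472 mV.

V ≈ 7.47 mV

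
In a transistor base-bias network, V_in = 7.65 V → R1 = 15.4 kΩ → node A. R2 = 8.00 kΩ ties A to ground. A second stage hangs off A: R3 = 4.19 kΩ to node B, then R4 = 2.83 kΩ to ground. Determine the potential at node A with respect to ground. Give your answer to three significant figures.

V_A ≈ 1.49 V

Looking into the second stage from A: R3 + R4 = 7.020 kΩ appears in parallel with R2.
Effective lower resistance at A: R2 ‖ 7.020 = 3.739 kΩ.
So V_A = 7.65 × 0.1954 = 1.495 V.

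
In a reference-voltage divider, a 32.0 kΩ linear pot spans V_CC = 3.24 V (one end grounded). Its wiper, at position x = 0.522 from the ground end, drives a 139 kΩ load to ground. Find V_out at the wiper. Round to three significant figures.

V_out ≈ 1.60 V

Lower segment x·R_p = 16.70 kΩ; upper segment (1−x)·R_p = 15.30 kΩ.
Lower segment in parallel with the load: 16.70 ‖ 139 = 14.91 kΩ.
Then V_out = V_CC · 14.91/(15.30 + 14.91) = 1.599 V.
(Unloaded: V_out = x·V_CC = 1.69 V.)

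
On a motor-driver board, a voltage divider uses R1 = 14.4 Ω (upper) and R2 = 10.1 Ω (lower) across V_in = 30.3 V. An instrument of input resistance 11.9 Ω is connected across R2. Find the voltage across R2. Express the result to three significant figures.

First combine the lower leg with the load: R2 ‖ R_L = 5.463 Ω.
Then V_out = V_in · R2'/(R1 + R2') = 30.3 × 5.463/19.86 = 8.334 V.
(Unloaded it would be 12.5 V; the load pulls it down.)

V_out ≈ 8.33 V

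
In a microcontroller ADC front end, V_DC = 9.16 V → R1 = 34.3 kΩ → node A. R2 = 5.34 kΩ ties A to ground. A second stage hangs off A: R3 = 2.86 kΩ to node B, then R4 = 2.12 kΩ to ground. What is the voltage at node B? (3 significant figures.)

V_B ≈ 0.272 V

Node A sees R2 in parallel with the series input of stage 2, R3 + R4 = 4.980 kΩ.
Effective lower resistance at A: R2 ‖ 4.980 = 2.577 kΩ.
So V_A = 9.16 × 0.06988 = 0.6401 V.
Stage 2 is unloaded, so V_B = V_A · R4/(R3+R4) = 0.6401 × 2.12/4.980 = 0.2725 V.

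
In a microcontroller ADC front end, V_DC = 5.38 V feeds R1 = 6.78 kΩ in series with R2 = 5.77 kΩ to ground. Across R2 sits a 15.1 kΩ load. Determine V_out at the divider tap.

V_out ≈ 2.05 V

R2 ‖ R_L = (5.77 × 15.1)/(5.77 + 15.1) = 4.175 kΩ.
Then V_out = V_DC · R2'/(R1 + R2') = 5.38 × 4.175/10.95 = 2.050 V.
(Unloaded it would be 2.47 V; the load pulls it down.)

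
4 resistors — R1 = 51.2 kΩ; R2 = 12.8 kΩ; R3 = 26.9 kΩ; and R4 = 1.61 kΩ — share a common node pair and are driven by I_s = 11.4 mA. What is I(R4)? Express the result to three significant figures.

I ≈ 9.37 mA

Conductances: ΣG = 1/51.2 + 1/12.8 + 1/26.9 + 1/1.61 = 0.7559 (1/kΩ).
By the current-divider rule, I = I_s · G_k/ΣG = 11.4 × 0.8216 = 9.367 mA.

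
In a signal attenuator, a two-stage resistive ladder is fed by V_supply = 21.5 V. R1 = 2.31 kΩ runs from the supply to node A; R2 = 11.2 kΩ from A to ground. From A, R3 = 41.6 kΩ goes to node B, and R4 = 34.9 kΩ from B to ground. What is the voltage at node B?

V_B ≈ 7.93 V

Looking into the second stage from A: R3 + R4 = 76.50 kΩ appears in parallel with R2.
Effective lower resistance at A: R2 ‖ 76.50 = 9.770 kΩ.
So V_A = 21.5 × 0.8088 = 17.39 V.
Then the unloaded second divider: V_B = V_A × R4/(R3+R4) = 17.39 × 0.4562 = 7.933 V.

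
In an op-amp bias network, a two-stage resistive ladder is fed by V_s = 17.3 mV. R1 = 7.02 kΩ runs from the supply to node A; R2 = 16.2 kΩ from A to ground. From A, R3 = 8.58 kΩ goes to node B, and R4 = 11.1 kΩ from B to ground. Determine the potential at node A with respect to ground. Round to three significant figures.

Looking into the second stage from A: R3 + R4 = 19.68 kΩ appears in parallel with R2.
Effective lower resistance at A: R2 ‖ 19.68 = 8.886 kΩ.
V_A = 17.3 × 8.886/(7.02 + 8.886) = 9.665 mV.

V_A ≈ 9.66 mV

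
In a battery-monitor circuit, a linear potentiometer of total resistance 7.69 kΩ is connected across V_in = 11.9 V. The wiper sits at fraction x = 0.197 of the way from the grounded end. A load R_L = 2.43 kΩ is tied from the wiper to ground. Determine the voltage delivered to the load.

V_out ≈ 1.56 V

The pot divides into 6.175 kΩ above the wiper and 1.515 kΩ below.
(x·R_p) ‖ R_L = 0.9332 kΩ.
V_out = 11.9 × 0.9332/(6.175 + 0.9332) = 1.562 V.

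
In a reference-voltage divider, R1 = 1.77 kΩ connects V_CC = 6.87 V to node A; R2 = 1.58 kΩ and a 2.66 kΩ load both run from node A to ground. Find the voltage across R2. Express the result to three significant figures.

V_out ≈ 2.47 V

First combine the lower leg with the load: R2 ‖ R_L = 0.9912 kΩ.
Now apply the divider: V_out = 6.87 × 0.3590 = 2.466 V.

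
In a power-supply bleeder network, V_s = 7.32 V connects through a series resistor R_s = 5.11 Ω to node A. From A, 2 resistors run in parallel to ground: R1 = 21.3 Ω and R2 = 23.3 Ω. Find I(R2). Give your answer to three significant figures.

I ≈ 0.215 A

Equivalent of the parallel group: R_p = 11.13 Ω.
V_A = 7.32 × 11.13/16.24 = 5.016 V.
I(R2) = V_A / R2 = 5.016/23.3 = 0.2153 A.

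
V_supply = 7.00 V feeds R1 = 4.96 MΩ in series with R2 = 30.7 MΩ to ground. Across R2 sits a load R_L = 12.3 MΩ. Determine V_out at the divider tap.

V_out ≈ 4.47 V

First combine the lower leg with the load: R2 ‖ R_L = 8.782 MΩ.
Then V_out = V_supply · R2'/(R1 + R2') = 7.00 × 8.782/13.74 = 4.473 V.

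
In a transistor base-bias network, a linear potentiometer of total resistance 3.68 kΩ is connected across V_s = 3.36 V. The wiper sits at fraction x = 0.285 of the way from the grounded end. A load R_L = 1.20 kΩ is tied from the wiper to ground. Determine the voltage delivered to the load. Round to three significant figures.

V_out ≈ 0.589 V

The pot divides into 2.631 kΩ above the wiper and 1.049 kΩ below.
(x·R_p) ‖ R_L = 0.5597 kΩ.
V_out = 3.36 × 0.5597/(2.631 + 0.5597) = 0.5893 V.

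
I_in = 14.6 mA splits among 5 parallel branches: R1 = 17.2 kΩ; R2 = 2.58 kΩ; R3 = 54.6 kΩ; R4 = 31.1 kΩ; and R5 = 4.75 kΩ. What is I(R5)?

I ≈ 4.35 mA

ΣG = 1/17.2 + 1/2.58 + 1/54.6 + 1/31.1 + 1/4.75 = 0.7067.
Current divider: I(R5) = I_in · G_k/ΣG = 14.6 × (0.2105/0.7067) = 14.6 × 0.2979 = 4.349 mA.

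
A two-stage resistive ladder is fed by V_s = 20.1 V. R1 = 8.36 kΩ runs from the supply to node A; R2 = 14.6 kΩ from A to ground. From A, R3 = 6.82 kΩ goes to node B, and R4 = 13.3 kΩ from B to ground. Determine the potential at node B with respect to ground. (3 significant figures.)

V_B ≈ 6.68 V

Node A sees R2 in parallel with the series input of stage 2, R3 + R4 = 20.12 kΩ.
R2 ‖ (R3+R4) = 8.461 kΩ.
So V_A = 20.1 × 0.5030 = 10.11 V.
Stage 2 is unloaded, so V_B = V_A · R4/(R3+R4) = 10.11 × 13.3/20.12 = 6.683 V.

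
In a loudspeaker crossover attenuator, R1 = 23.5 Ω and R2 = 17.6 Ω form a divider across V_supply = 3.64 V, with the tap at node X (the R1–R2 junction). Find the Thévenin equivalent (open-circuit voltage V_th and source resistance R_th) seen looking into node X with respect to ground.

V_th ≈ 1.56 V, R_th ≈ 10.1 Ω

V_th is the unloaded tap voltage: V_supply · R2/(R1+R2) = 3.64 × 0.4282 = 1.559 V.
Looking into X with the source shorted: R_th = R1·R2/(R1+R2) = 23.50 × 17.6/41.10 = 10.06 Ω.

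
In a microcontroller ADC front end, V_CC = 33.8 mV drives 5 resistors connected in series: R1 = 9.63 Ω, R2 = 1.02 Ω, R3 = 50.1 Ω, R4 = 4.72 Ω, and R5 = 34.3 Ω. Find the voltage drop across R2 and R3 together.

ΣR = 9.63 + 1.02 + 50.1 + 4.72 + 34.3 = 99.77 Ω.
R_{R2..R3} = 1.02 + 50.1 = 51.12 Ω.
V = V_CC · R/ΣR = 33.8 × 0.5124 = 17.32 mV.

V ≈ 17.3 mV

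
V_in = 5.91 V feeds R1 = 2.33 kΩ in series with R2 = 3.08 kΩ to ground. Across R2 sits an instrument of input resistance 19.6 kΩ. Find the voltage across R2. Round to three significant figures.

First combine the lower leg with the load: R2 ‖ R_L = 2.662 kΩ.
Then V_out = V_in · R2'/(R1 + R2') = 5.91 × 2.662/4.992 = 3.151 V.

V_out ≈ 3.15 V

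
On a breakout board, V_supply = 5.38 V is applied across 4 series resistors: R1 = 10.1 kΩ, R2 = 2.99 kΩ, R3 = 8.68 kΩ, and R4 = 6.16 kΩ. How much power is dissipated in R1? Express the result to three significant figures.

ΣR = 27.93 kΩ → I = 5.38/27.93 = 0.1926 mA.
P(R1) = I²·R1 = (0.1926)² × 10.1 = 0.3748 mW.

P ≈ 0.375 mW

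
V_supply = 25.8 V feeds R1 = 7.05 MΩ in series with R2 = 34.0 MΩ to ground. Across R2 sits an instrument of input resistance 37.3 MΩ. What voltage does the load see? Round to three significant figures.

V_out ≈ 18.5 V

The load sits in parallel with R2, giving an effective lower resistance R2' = R2·R_L/(R2+R_L) = 17.79 MΩ.
Then V_out = V_supply · R2'/(R1 + R2') = 25.8 × 17.79/24.84 = 18.48 V.
(Unloaded it would be 21.4 V; the load pulls it down.)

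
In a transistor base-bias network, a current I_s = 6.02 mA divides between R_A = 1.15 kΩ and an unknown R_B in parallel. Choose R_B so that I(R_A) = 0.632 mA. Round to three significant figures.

In a two-way split, I_A/I_s = R_B/(R_A + R_B).
0.632/6.02 = R_B/(R_A + R_B) → R_B = R_A · (0.1050)/(1 − 0.1050) = 1.15 × 0.1173 = 0.1349 kΩ.

R_B ≈ 0.135 kΩ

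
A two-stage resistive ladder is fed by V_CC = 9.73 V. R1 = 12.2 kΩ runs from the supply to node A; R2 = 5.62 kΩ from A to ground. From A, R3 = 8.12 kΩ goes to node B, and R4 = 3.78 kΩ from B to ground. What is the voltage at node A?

The second stage (R3 + R4 = 11.90 kΩ) loads node A in parallel with R2.
R2 ‖ (R3+R4) = 3.817 kΩ.
V_A = 9.73 × 3.817/(12.2 + 3.817) = 2.319 V.

V_A ≈ 2.32 V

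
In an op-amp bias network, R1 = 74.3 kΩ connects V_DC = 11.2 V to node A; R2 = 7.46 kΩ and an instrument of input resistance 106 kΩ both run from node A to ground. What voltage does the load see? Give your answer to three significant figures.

R2 ‖ R_L = (7.46 × 106)/(7.46 + 106) = 6.970 kΩ.
Voltage divider with the loaded lower leg: V_out = 11.2 × 6.970/(74.3 + 6.970) = 11.2 × 0.08576 = 0.9605 V.
(Unloaded it would be 1.02 V; the load pulls it down.)

V_out ≈ 0.960 V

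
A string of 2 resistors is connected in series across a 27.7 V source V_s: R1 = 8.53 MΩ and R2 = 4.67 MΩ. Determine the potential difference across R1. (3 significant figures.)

Series total: ΣR = 8.53 + 4.67 = 13.20 MΩ.
Voltage divider: V = V_s · (8.530 / 13.20) = 27.7 × 0.6462 = 17.90 V.

V ≈ 17.9 V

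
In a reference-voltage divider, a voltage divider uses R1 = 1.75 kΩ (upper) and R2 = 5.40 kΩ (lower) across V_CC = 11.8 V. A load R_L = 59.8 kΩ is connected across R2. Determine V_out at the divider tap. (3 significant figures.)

V_out ≈ 8.72 V

First combine the lower leg with the load: R2 ‖ R_L = 4.953 kΩ.
Voltage divider with the loaded lower leg: V_out = 11.8 × 4.953/(1.75 + 4.953) = 11.8 × 0.7389 = 8.719 V.
(Unloaded it would be 8.91 V; the load pulls it down.)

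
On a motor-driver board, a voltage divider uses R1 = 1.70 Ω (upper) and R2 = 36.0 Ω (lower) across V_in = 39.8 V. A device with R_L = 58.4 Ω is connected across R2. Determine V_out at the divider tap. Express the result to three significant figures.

V_out ≈ 37.0 V

R2 ‖ R_L = (36.0 × 58.4)/(36.0 + 58.4) = 22.27 Ω.
Now apply the divider: V_out = 39.8 × 0.9291 = 36.98 V.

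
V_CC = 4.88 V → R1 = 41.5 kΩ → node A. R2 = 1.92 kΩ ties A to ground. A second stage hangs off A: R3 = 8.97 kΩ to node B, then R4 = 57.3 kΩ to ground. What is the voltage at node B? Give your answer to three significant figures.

V_B ≈ 0.182 V

Looking into the second stage from A: R3 + R4 = 66.27 kΩ appears in parallel with R2.
R2 ‖ (R3+R4) = 1.866 kΩ.
So V_A = 4.88 × 0.04303 = 0.2100 V.
Stage 2 is unloaded, so V_B = V_A · R4/(R3+R4) = 0.2100 × 57.3/66.27 = 0.1816 V.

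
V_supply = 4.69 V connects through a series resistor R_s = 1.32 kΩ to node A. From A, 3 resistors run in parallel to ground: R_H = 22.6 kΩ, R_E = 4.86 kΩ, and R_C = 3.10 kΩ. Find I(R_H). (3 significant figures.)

Combine the parallel branches: R_p = (1/22.6 + 1/4.86 + 1/3.10)⁻¹ = 1.746 kΩ.
V_A by voltage divider: V_A = 4.69 × 1.746/(1.32 + 1.746) = 2.671 V.
Branch current I = V_A/R_H = 2.671/22.6 = 0.1182 mA.

I ≈ 0.118 mA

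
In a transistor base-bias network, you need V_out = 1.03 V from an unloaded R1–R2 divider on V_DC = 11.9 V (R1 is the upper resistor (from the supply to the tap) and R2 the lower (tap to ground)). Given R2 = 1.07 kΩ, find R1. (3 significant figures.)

The divider ratio is R2/(R1+R2) = 1.03/11.9 = 0.08655.
R1 = R2·(1/k − 1) = 1.07 × 10.55 = 11.29 kΩ.

R1 ≈ 11.3 kΩ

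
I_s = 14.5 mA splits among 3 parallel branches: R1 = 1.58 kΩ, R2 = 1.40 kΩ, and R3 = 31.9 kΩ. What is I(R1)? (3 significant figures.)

I ≈ 6.66 mA

Total conductance ΣG = 1/1.58 + 1/1.40 + 1/31.9 = 1.379 (units of 1/kΩ).
R1 takes the fraction G_k/ΣG = 0.6329/1.379 = 0.4591, so I = 14.5 × 0.4591 = 6.657 mA.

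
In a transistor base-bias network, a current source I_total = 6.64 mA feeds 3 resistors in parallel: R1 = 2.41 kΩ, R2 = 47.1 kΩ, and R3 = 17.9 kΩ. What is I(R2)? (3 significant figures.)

ΣG = 1/2.41 + 1/47.1 + 1/17.9 = 0.4920.
R2 takes the fraction G_k/ΣG = 0.02123/0.4920 = 0.04315, so I = 6.64 × 0.04315 = 0.2865 mA.

I ≈ 0.287 mA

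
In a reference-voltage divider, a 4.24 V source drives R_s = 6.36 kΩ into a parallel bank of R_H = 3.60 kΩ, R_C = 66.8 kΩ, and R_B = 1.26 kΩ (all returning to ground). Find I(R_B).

I ≈ 0.425 mA

Combine the parallel branches: R_p = (1/3.60 + 1/66.8 + 1/1.26)⁻¹ = 0.9205 kΩ.
V_A by voltage divider: V_A = 4.24 × 0.9205/(6.36 + 0.9205) = 0.5361 V.
I(R_B) = V_A / R_B = 0.5361/1.26 = 0.4254 mA.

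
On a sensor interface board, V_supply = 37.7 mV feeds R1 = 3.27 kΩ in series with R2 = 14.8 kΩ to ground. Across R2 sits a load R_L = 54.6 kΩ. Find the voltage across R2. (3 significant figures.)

R2 ‖ R_L = (14.8 × 54.6)/(14.8 + 54.6) = 11.64 kΩ.
Then V_out = V_supply · R2'/(R1 + R2') = 37.7 × 11.64/14.91 = 29.43 mV.

V_out ≈ 29.4 mV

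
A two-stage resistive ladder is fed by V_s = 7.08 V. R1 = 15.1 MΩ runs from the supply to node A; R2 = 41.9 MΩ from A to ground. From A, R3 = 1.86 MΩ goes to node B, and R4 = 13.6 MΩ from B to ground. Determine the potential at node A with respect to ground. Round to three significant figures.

Looking into the second stage from A: R3 + R4 = 15.46 MΩ appears in parallel with R2.
R2 ‖ (R3+R4) = 11.29 MΩ.
V_A = 7.08 × 11.29/(15.1 + 11.29) = 3.029 V.

V_A ≈ 3.03 V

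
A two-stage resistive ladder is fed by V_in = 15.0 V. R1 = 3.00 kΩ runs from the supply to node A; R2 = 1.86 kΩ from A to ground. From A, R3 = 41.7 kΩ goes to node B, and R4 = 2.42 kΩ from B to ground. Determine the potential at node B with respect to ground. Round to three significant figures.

The second stage (R3 + R4 = 44.12 kΩ) loads node A in parallel with R2.
Effective lower resistance at A: R2 ‖ 44.12 = 1.785 kΩ.
V_A = 15.0 × 1.785/(3.00 + 1.785) = 5.595 V.
Then the unloaded second divider: V_B = V_A × R4/(R3+R4) = 5.595 × 0.05485 = 0.3069 V.

V_B ≈ 0.307 V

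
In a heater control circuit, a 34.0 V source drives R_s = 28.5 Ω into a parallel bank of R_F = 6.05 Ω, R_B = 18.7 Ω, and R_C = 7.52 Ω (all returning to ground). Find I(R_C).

Combine the parallel branches: R_p = (1/6.05 + 1/18.7 + 1/7.52)⁻¹ = 2.843 Ω.
Node voltage V_A = V_in · R_p/(R_s + R_p) = 34.0 × 0.09071 = 3.084 V.
I(R_C) = V_A / R_C = 3.084/7.52 = 0.4101 A.

I ≈ 0.410 A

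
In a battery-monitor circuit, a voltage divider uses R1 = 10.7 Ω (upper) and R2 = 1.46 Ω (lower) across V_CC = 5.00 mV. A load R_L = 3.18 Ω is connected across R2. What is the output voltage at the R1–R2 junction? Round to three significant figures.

V_out ≈ 0.428 mV

First combine the lower leg with the load: R2 ‖ R_L = 1.001 Ω.
Voltage divider with the loaded lower leg: V_out = 5.00 × 1.001/(10.7 + 1.001) = 5.00 × 0.08552 = 0.4276 mV.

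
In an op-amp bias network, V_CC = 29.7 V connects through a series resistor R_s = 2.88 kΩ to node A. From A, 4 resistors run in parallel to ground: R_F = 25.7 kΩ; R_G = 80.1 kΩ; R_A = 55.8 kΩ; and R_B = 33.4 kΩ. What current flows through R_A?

I ≈ 0.414 mA

Parallel bank: R_p = 1/(1/25.7 + 1/80.1 + 1/55.8 + 1/33.4) = 10.07 kΩ.
V_A by voltage divider: V_A = 29.7 × 10.07/(2.88 + 10.07) = 23.10 V.
Branch current I = V_A/R_A = 23.10/55.8 = 0.4139 mA.
(Check via current divider: I_total = 2.293 mA; share G_k/ΣG = 0.1806 → same result.)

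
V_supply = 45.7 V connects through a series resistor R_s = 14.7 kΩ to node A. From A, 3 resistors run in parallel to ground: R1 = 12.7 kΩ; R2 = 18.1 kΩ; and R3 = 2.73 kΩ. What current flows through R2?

I ≈ 0.302 mA

Equivalent of the parallel group: R_p = 1.999 kΩ.
V_A by voltage divider: V_A = 45.7 × 1.999/(14.7 + 1.999) = 5.470 V.
Branch current I = V_A/R2 = 5.470/18.1 = 0.3022 mA.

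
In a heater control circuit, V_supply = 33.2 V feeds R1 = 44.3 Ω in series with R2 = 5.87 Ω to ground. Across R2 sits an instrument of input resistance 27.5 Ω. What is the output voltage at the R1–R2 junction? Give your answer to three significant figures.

R2 ‖ R_L = (5.87 × 27.5)/(5.87 + 27.5) = 4.837 Ω.
Now apply the divider: V_out = 33.2 × 0.09845 = 3.268 V.

V_out ≈ 3.27 V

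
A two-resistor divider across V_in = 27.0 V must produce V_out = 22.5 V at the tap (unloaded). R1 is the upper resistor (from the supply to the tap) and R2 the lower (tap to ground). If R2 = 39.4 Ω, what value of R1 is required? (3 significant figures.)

R1 ≈ 7.88 Ω

V_out/V_in = R2/(R1+R2) = 0.8333.
Rearranging, R1 = R2·(1−k)/k = 39.4 × 0.2000 = 7.880 Ω.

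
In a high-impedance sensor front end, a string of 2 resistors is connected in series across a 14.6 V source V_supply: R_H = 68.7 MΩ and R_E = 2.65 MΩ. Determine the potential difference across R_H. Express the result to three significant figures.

V ≈ 14.1 V

Total series resistance ΣR = 68.7 + 2.65 = 71.35 MΩ.
V = V_supply · R/ΣR = 14.6 × 0.9629 = 14.06 V.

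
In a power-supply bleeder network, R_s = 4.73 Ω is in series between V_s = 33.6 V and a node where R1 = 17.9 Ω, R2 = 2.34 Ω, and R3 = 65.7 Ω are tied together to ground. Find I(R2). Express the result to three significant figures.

I ≈ 4.28 A

Equivalent of the parallel group: R_p = 2.006 Ω.
Node voltage V_A = V_s · R_p/(R_s + R_p) = 33.6 × 0.2978 = 10.01 V.
Branch current I = V_A/R2 = 10.01/2.34 = 4.277 A.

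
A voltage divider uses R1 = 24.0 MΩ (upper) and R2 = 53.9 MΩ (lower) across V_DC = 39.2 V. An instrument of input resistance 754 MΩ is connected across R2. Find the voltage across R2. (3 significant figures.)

First combine the lower leg with the load: R2 ‖ R_L = 50.30 MΩ.
Voltage divider with the loaded lower leg: V_out = 39.2 × 50.30/(24.0 + 50.30) = 39.2 × 0.6770 = 26.54 V.

V_out ≈ 26.5 V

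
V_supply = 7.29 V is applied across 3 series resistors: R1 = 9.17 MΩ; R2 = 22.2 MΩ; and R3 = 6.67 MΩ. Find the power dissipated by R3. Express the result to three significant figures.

P ≈ 0.245 µW

ΣR = 38.04 MΩ → I = 7.29/38.04 = 0.1916 µA.
P = I²R = 0.03673 × 6.67 = 0.2450 µW.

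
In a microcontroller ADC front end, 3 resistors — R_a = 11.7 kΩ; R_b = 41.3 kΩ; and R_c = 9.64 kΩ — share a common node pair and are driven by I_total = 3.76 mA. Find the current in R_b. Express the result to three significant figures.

I ≈ 0.427 mA

Total conductance ΣG = 1/11.7 + 1/41.3 + 1/9.64 = 0.2134 (units of 1/kΩ).
R_b takes the fraction G_k/ΣG = 0.02421/0.2134 = 0.1135, so I = 3.76 × 0.1135 = 0.4266 mA.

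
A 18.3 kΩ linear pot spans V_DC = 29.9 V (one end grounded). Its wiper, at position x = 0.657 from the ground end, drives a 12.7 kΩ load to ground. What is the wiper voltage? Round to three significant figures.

The pot divides into 6.277 kΩ above the wiper and 12.02 kΩ below.
(x·R_p) ‖ R_L = 6.176 kΩ.
Then V_out = V_DC · 6.176/(6.277 + 6.176) = 14.83 V.
(Unloaded: V_out = x·V_DC = 19.6 V.)

V_out ≈ 14.8 V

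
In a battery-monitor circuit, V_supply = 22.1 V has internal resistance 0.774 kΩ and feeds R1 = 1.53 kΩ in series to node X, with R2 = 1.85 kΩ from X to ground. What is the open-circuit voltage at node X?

R1' = 0.774 + 1.53 = 2.304 kΩ (source resistance + R1).
Open-circuit (no load on X): V_th = V_supply · R2/(R1' + R2) = 22.1 × 1.85/(2.304 + 1.85) = 9.842 V.

V_th ≈ 9.84 V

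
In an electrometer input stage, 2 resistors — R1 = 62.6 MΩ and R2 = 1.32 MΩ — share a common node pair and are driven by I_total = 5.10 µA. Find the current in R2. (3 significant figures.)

Two-branch current divider: I_k = I_total · R_other/(R_1 + R_2).
So I = 5.10 × 62.6/63.92 = 4.995 µA.

I ≈ 4.99 µA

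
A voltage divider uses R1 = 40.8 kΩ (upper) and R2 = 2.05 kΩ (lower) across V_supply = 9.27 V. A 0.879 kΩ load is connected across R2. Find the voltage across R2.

V_out ≈ 0.138 V

The load sits in parallel with R2, giving an effective lower resistance R2' = R2·R_L/(R2+R_L) = 0.6152 kΩ.
Now apply the divider: V_out = 9.27 × 0.01485 = 0.1377 V.
(Unloaded it would be 0.443 V; the load pulls it down.)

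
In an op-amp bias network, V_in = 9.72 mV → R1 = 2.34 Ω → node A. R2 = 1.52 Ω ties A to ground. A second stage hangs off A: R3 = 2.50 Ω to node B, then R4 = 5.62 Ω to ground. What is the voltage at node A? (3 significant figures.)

V_A ≈ 3.44 mV

Looking into the second stage from A: R3 + R4 = 8.120 Ω appears in parallel with R2.
R2 ‖ (R3+R4) = 1.280 Ω.
V_A = 9.72 × 1.280/(2.34 + 1.280) = 3.437 mV.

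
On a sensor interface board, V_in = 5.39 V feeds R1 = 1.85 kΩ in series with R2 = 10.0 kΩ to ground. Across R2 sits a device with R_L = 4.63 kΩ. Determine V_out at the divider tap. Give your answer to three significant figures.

V_out ≈ 3.40 V

The load sits in parallel with R2, giving an effective lower resistance R2' = R2·R_L/(R2+R_L) = 3.165 kΩ.
Then V_out = V_in · R2'/(R1 + R2') = 5.39 × 3.165/5.015 = 3.402 V.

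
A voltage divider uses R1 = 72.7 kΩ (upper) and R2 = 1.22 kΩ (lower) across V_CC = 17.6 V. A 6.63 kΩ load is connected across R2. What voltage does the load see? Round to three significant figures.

The load sits in parallel with R2, giving an effective lower resistance R2' = R2·R_L/(R2+R_L) = 1.030 kΩ.
Now apply the divider: V_out = 17.6 × 0.01398 = 0.2460 V.
(Unloaded it would be 0.290 V; the load pulls it down.)

V_out ≈ 0.246 V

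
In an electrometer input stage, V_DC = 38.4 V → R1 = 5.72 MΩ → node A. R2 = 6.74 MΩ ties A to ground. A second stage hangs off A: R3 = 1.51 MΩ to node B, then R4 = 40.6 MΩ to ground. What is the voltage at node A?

V_A ≈ 19.3 V

Looking into the second stage from A: R3 + R4 = 42.11 MΩ appears in parallel with R2.
R2 ‖ (R3+R4) = 5.810 MΩ.
V_A = 38.4 × 5.810/(5.72 + 5.810) = 19.35 V.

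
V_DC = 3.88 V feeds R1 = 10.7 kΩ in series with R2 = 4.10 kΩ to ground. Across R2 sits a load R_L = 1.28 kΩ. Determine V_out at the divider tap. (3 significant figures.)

V_out ≈ 0.324 V

R2 ‖ R_L = (4.10 × 1.28)/(4.10 + 1.28) = 0.9755 kΩ.
Now apply the divider: V_out = 3.88 × 0.08355 = 0.3242 V.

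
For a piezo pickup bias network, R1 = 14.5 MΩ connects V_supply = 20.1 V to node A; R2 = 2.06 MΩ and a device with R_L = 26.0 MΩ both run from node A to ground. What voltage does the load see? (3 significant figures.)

V_out ≈ 2.34 V

First combine the lower leg with the load: R2 ‖ R_L = 1.909 MΩ.
Then V_out = V_supply · R2'/(R1 + R2') = 20.1 × 1.909/16.41 = 2.338 V.
(Unloaded it would be 2.50 V; the load pulls it down.)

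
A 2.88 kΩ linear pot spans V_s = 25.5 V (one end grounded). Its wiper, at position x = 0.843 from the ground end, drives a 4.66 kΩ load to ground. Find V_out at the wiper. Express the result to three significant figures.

V_out ≈ 19.9 V

The pot divides into 0.4522 kΩ above the wiper and 2.428 kΩ below.
R_L loads the lower segment: effective lower R = 1.596 kΩ.
Then V_out = V_s · 1.596/(0.4522 + 1.596) = 19.87 V.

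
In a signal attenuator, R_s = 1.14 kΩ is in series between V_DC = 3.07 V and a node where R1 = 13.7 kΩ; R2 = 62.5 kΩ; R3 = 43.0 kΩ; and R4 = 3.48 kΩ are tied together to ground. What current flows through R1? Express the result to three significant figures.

I ≈ 0.154 mA

Parallel bank: R_p = 1/(1/13.7 + 1/62.5 + 1/43.0 + 1/3.48) = 2.502 kΩ.
V_A = 3.07 × 2.502/3.642 = 2.109 V.
Branch current I = V_A/R1 = 2.109/13.7 = 0.1540 mA.
(Check via current divider: I_total = 0.8428 mA; share G_k/ΣG = 0.1827 → same result.)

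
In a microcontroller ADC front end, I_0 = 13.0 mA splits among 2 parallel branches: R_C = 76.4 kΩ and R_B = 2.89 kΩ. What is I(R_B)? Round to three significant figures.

For two parallel branches, I_k = I_0 · (other R)/(sum of R).
I(R_B) = 13.0 × 76.4/(76.4 + 2.89) = 13.0 × 0.9636 = 12.53 mA.

I ≈ 12.5 mA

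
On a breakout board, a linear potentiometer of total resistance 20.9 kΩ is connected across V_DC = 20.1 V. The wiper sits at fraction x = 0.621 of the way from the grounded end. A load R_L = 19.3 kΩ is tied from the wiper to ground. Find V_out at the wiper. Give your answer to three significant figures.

V_out ≈ 9.95 V

Lower segment x·R_p = 12.98 kΩ; upper segment (1−x)·R_p = 7.921 kΩ.
Lower segment in parallel with the load: 12.98 ‖ 19.3 = 7.760 kΩ.
V_out = 20.1 × 7.760/(7.921 + 7.760) = 9.947 V.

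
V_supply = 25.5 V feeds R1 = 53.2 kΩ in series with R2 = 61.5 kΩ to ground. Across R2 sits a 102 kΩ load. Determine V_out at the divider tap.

The load sits in parallel with R2, giving an effective lower resistance R2' = R2·R_L/(R2+R_L) = 38.37 kΩ.
Then V_out = V_supply · R2'/(R1 + R2') = 25.5 × 38.37/91.57 = 10.68 V.
(Unloaded it would be 13.7 V; the load pulls it down.)

V_out ≈ 10.7 V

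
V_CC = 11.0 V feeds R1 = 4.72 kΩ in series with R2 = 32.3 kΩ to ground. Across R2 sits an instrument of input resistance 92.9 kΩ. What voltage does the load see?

R2 ‖ R_L = (32.3 × 92.9)/(32.3 + 92.9) = 23.97 kΩ.
Now apply the divider: V_out = 11.0 × 0.8355 = 9.190 V.

V_out ≈ 9.19 V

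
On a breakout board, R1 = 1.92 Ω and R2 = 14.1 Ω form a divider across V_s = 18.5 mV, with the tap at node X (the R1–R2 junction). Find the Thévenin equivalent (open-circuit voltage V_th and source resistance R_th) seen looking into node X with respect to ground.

V_th ≈ 16.3 mV, R_th ≈ 1.69 Ω

V_th is the unloaded tap voltage: V_s · R2/(R1+R2) = 18.5 × 0.8801 = 16.28 mV.
Looking into X with the source shorted: R_th = R1·R2/(R1+R2) = 1.920 × 14.1/16.02 = 1.690 Ω.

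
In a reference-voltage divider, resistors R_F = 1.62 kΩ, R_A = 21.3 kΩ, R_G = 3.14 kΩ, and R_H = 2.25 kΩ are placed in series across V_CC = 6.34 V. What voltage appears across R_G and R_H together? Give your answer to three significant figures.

ΣR = 1.62 + 21.3 + 3.14 + 2.25 = 28.31 kΩ.
R_{R_G..R_H} = 3.14 + 2.25 = 5.390 kΩ.
By the voltage-divider rule, V = 6.34 × 5.390/28.31 = 1.207 V.

V ≈ 1.21 V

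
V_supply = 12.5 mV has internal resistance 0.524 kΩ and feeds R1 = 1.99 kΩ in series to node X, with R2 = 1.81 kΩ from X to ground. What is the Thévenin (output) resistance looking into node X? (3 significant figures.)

R_th ≈ 1.05 kΩ

R1' = 0.524 + 1.99 = 2.514 kΩ (source resistance + R1).
Looking into X with the source shorted: R_th = R1'·R2/(R1'+R2) = 2.514 × 1.81/4.324 = 1.052 kΩ.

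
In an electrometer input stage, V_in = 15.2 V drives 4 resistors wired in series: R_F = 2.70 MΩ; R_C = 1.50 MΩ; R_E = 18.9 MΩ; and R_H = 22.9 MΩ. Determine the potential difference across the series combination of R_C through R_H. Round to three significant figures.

V ≈ 14.3 V

ΣR = 2.70 + 1.50 + 18.9 + 22.9 = 46.00 MΩ.
R_{R_C..R_H} = 1.50 + 18.9 + 22.9 = 43.30 MΩ.
V = V_in · R/ΣR = 15.2 × 0.9413 = 14.31 V.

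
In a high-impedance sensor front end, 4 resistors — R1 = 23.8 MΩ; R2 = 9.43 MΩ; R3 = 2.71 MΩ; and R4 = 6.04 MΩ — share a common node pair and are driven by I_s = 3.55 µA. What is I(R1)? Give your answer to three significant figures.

Conductances: ΣG = 1/23.8 + 1/9.43 + 1/2.71 + 1/6.04 = 0.6826 (1/MΩ).
R1 takes the fraction G_k/ΣG = 0.04202/0.6826 = 0.06155, so I = 3.55 × 0.06155 = 0.2185 µA.

I ≈ 0.219 µA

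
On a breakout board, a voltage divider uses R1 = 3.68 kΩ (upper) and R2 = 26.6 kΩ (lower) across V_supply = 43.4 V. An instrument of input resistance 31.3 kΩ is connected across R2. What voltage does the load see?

V_out ≈ 34.6 V

First combine the lower leg with the load: R2 ‖ R_L = 14.38 kΩ.
Then V_out = V_supply · R2'/(R1 + R2') = 43.4 × 14.38/18.06 = 34.56 V.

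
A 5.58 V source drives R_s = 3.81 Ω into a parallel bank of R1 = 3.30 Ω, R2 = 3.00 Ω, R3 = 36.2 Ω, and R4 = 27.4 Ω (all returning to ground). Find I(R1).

I ≈ 0.461 A

Parallel bank: R_p = 1/(1/3.30 + 1/3.00 + 1/36.2 + 1/27.4) = 1.428 Ω.
Node voltage V_A = V_DC · R_p/(R_s + R_p) = 5.58 × 0.2726 = 1.521 V.
I(R1) = V_A / R1 = 1.521/3.30 = 0.4609 A.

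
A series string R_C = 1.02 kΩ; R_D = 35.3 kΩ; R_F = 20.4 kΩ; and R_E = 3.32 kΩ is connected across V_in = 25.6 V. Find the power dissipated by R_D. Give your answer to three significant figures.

ΣR = 60.04 kΩ → I = 25.6/60.04 = 0.4264 mA.
V(R_D) = I·R = 15.05 V; P = V·I = 15.05 × 0.4264 = 6.418 mW.

P ≈ 6.42 mW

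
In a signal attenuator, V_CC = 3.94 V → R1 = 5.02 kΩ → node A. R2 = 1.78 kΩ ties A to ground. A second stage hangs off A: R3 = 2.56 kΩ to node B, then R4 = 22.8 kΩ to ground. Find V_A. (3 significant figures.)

Node A sees R2 in parallel with the series input of stage 2, R3 + R4 = 25.36 kΩ.
R2 ‖ (R3+R4) = 1.663 kΩ.
V_A = 3.94 × 1.663/(5.02 + 1.663) = 0.9805 V.

V_A ≈ 0.981 V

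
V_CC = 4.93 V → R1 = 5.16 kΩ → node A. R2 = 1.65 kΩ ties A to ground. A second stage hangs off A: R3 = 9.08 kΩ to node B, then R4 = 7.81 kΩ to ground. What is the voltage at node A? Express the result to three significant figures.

V_A ≈ 1.11 V

Node A sees R2 in parallel with the series input of stage 2, R3 + R4 = 16.89 kΩ.
R2 ‖ (R3+R4) = 1.503 kΩ.
First divider: V_A = V_CC · 1.503/(5.16 + 1.503) = 1.112 V.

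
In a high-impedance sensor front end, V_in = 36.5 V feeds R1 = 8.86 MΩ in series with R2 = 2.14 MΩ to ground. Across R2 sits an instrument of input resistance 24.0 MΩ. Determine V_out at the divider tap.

The load sits in parallel with R2, giving an effective lower resistance R2' = R2·R_L/(R2+R_L) = 1.965 MΩ.
Voltage divider with the loaded lower leg: V_out = 36.5 × 1.965/(8.86 + 1.965) = 36.5 × 0.1815 = 6.625 V.

V_out ≈ 6.63 V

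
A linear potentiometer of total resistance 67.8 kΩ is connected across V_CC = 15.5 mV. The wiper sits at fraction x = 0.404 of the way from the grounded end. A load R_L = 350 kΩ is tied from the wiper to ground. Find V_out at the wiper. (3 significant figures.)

Split the track: R_lower = x·R_p = 27.39 kΩ, R_upper = (1−x)·R_p = 40.41 kΩ.
R_L loads the lower segment: effective lower R = 25.40 kΩ.
V_out = 15.5 × 25.40/(40.41 + 25.40) = 5.983 mV.

V_out ≈ 5.98 mV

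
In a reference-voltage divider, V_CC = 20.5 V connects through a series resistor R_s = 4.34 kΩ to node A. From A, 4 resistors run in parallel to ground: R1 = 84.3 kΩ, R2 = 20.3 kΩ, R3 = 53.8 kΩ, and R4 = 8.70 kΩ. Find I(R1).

I ≈ 0.132 mA

Equivalent of the parallel group: R_p = 5.137 kΩ.
V_A = 20.5 × 5.137/9.477 = 11.11 V.
I(R1) = V_A / R1 = 11.11/84.3 = 0.1318 mA.
(Equivalently: I_total = 2.163 mA, then current-divider fraction G_k/ΣG = 0.06094.)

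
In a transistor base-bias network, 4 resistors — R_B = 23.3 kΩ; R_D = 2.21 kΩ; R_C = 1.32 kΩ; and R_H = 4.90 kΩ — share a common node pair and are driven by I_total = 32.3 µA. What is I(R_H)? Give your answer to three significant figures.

I ≈ 4.52 µA

Conductances: ΣG = 1/23.3 + 1/2.21 + 1/1.32 + 1/4.90 = 1.457 (1/kΩ).
Current divider: I(R_H) = I_total · G_k/ΣG = 32.3 × (0.2041/1.457) = 32.3 × 0.1401 = 4.524 µA.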